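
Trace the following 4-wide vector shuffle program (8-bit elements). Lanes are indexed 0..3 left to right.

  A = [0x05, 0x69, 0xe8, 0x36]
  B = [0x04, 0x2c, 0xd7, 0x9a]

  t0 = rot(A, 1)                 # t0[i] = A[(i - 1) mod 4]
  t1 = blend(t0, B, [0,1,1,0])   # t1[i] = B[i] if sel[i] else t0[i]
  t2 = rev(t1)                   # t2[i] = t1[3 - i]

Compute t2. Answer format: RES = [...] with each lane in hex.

→ t0 |36|05|69|e8|
→ t1 |36|2c|d7|e8|
→ t2 |e8|d7|2c|36|

RES = [ 0xe8  0xd7  0x2c  0x36 ]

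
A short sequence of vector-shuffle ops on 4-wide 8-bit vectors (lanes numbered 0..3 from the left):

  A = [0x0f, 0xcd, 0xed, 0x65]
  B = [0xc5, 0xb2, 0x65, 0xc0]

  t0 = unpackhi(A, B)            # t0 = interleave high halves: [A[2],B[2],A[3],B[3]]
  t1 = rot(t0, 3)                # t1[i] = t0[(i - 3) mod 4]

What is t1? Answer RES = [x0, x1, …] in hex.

RES = [ 0x65  0x65  0xc0  0xed ]

t0 = [0xed, 0x65, 0x65, 0xc0]
t1 = [0x65, 0x65, 0xc0, 0xed]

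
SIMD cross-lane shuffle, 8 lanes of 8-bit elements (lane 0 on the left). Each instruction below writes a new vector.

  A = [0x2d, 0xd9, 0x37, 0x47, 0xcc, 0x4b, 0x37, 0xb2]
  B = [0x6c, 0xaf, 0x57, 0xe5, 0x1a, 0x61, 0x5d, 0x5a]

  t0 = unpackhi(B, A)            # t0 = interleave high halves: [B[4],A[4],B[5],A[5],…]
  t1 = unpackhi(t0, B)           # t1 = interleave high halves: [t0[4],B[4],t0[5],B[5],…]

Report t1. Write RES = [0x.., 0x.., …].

→ t0 |1a|cc|61|4b|5d|37|5a|b2|
→ t1 |5d|1a|37|61|5a|5d|b2|5a|

RES = [0x5d, 0x1a, 0x37, 0x61, 0x5a, 0x5d, 0xb2, 0x5a]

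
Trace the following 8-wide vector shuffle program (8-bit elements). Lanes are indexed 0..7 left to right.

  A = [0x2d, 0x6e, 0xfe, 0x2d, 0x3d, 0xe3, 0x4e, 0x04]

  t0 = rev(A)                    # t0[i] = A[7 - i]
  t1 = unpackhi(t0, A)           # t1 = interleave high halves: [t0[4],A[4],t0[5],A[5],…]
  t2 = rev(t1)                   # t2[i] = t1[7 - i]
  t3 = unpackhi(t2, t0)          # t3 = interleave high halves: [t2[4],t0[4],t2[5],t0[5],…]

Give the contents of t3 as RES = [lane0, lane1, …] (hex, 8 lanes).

RES = [0xe3, 0x2d, 0xfe, 0xfe, 0x3d, 0x6e, 0x2d, 0x2d]

  t0: 04 4e e3 3d 2d fe 6e 2d
  t1: 2d 3d fe e3 6e 4e 2d 04
  t2: 04 2d 4e 6e e3 fe 3d 2d
  t3: e3 2d fe fe 3d 6e 2d 2d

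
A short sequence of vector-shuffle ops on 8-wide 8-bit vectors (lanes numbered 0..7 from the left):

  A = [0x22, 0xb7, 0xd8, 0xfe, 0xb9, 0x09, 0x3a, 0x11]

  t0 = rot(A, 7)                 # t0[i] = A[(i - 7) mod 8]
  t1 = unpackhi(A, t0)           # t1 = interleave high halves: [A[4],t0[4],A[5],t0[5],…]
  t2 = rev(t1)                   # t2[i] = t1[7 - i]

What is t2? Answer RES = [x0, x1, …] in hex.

RES = [ 0x22  0x11  0x11  0x3a  0x3a  0x09  0x09  0xb9 ]

t0 = [0xb7, 0xd8, 0xfe, 0xb9, 0x09, 0x3a, 0x11, 0x22]
t1 = [0xb9, 0x09, 0x09, 0x3a, 0x3a, 0x11, 0x11, 0x22]
t2 = [0x22, 0x11, 0x11, 0x3a, 0x3a, 0x09, 0x09, 0xb9]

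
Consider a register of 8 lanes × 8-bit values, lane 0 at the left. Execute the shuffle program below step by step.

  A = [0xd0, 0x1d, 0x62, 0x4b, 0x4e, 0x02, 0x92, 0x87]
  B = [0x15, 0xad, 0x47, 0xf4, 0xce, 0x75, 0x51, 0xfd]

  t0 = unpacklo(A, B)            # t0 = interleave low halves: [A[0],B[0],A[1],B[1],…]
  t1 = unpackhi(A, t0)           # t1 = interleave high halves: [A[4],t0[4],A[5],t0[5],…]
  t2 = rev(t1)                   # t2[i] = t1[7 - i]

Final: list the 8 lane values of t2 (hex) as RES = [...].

RES = [ 0xf4  0x87  0x4b  0x92  0x47  0x02  0x62  0x4e ]

→ t0 |d0|15|1d|ad|62|47|4b|f4|
→ t1 |4e|62|02|47|92|4b|87|f4|
→ t2 |f4|87|4b|92|47|02|62|4e|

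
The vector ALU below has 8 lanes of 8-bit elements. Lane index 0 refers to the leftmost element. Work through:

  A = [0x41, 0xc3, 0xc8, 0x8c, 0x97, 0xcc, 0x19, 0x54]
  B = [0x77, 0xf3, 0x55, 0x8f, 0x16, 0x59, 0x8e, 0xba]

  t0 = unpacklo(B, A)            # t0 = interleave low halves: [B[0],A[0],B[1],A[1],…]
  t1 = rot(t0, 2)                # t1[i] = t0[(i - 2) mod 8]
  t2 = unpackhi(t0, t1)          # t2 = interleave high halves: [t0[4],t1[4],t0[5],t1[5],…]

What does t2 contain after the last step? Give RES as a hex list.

  t0: 77 41 f3 c3 55 c8 8f 8c
  t1: 8f 8c 77 41 f3 c3 55 c8
  t2: 55 f3 c8 c3 8f 55 8c c8

RES = [ 0x55  0xf3  0xc8  0xc3  0x8f  0x55  0x8c  0xc8 ]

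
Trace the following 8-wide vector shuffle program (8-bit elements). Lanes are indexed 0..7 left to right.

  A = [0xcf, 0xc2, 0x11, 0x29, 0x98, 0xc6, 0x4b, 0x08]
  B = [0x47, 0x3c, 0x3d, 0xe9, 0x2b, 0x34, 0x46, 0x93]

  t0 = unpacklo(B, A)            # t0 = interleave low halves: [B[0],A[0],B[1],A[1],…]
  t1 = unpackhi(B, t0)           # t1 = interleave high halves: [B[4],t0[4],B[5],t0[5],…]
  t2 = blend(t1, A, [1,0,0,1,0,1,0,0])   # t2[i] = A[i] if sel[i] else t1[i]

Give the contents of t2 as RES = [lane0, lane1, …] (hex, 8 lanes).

RES = [ 0xcf  0x3d  0x34  0x29  0x46  0xc6  0x93  0x29 ]

t0 = [0x47, 0xcf, 0x3c, 0xc2, 0x3d, 0x11, 0xe9, 0x29]
t1 = [0x2b, 0x3d, 0x34, 0x11, 0x46, 0xe9, 0x93, 0x29]
t2 = [0xcf, 0x3d, 0x34, 0x29, 0x46, 0xc6, 0x93, 0x29]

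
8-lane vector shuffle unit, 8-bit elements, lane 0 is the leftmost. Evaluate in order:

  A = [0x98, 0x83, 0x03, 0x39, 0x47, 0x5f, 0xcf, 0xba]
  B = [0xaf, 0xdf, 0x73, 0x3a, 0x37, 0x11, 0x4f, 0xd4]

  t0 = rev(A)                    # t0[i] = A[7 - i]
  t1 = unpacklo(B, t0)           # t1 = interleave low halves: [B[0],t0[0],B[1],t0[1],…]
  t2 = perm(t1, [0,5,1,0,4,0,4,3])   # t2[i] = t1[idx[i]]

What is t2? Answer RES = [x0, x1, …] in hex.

RES = [ 0xaf  0x5f  0xba  0xaf  0x73  0xaf  0x73  0xcf ]

  t0: ba cf 5f 47 39 03 83 98
  t1: af ba df cf 73 5f 3a 47
  t2: af 5f ba af 73 af 73 cf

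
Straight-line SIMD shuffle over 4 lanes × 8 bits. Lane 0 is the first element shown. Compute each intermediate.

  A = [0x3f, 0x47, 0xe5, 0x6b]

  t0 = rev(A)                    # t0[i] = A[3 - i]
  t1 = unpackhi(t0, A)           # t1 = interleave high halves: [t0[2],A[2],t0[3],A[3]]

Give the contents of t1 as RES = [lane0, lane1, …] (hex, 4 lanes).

t0 = [0x6b, 0xe5, 0x47, 0x3f]
t1 = [0x47, 0xe5, 0x3f, 0x6b]

RES = [0x47, 0xe5, 0x3f, 0x6b]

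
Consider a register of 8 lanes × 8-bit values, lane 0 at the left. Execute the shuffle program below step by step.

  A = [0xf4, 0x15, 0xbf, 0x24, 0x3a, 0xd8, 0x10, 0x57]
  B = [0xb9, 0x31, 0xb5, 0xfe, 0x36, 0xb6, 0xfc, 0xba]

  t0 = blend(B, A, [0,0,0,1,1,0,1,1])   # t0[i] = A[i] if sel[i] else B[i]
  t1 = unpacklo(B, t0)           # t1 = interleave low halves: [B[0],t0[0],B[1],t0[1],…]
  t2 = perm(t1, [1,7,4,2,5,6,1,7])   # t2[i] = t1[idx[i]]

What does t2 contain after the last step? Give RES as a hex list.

t0 = [0xb9, 0x31, 0xb5, 0x24, 0x3a, 0xb6, 0x10, 0x57]
t1 = [0xb9, 0xb9, 0x31, 0x31, 0xb5, 0xb5, 0xfe, 0x24]
t2 = [0xb9, 0x24, 0xb5, 0x31, 0xb5, 0xfe, 0xb9, 0x24]

RES = [0xb9, 0x24, 0xb5, 0x31, 0xb5, 0xfe, 0xb9, 0x24]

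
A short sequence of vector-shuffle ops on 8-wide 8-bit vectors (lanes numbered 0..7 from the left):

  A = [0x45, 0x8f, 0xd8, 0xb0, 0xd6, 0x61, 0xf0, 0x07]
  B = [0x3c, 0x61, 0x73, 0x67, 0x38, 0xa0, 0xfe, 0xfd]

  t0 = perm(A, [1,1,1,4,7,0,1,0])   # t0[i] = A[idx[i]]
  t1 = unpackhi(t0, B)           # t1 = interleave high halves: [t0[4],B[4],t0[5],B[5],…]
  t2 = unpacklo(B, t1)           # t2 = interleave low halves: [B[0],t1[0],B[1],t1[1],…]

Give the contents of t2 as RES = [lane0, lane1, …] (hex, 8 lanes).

  t0: 8f 8f 8f d6 07 45 8f 45
  t1: 07 38 45 a0 8f fe 45 fd
  t2: 3c 07 61 38 73 45 67 a0

RES = [ 0x3c  0x07  0x61  0x38  0x73  0x45  0x67  0xa0 ]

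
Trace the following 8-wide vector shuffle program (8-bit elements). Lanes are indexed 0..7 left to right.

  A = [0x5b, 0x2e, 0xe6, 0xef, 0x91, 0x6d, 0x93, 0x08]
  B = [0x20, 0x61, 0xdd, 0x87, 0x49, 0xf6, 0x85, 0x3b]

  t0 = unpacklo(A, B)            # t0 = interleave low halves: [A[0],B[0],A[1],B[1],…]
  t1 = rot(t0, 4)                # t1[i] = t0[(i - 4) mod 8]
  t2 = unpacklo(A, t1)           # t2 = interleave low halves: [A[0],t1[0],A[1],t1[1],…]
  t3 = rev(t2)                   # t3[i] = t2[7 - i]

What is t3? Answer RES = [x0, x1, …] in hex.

RES = [ 0x87  0xef  0xef  0xe6  0xdd  0x2e  0xe6  0x5b ]

  t0: 5b 20 2e 61 e6 dd ef 87
  t1: e6 dd ef 87 5b 20 2e 61
  t2: 5b e6 2e dd e6 ef ef 87
  t3: 87 ef ef e6 dd 2e e6 5b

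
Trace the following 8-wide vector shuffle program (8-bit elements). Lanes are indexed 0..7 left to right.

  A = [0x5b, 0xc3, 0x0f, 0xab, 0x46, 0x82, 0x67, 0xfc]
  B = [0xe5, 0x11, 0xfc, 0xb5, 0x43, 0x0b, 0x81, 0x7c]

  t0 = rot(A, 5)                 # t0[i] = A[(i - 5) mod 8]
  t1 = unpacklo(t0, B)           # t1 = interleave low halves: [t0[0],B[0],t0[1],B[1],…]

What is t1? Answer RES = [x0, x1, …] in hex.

RES = [0xab, 0xe5, 0x46, 0x11, 0x82, 0xfc, 0x67, 0xb5]

  t0: ab 46 82 67 fc 5b c3 0f
  t1: ab e5 46 11 82 fc 67 b5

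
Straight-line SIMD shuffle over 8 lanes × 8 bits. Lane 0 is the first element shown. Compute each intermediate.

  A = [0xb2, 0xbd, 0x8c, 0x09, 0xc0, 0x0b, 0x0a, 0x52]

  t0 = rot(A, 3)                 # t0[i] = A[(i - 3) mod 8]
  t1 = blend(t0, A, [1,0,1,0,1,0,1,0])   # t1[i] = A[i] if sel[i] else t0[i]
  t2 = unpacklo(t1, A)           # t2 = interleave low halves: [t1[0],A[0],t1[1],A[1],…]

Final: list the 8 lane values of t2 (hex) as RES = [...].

RES = [ 0xb2  0xb2  0x0a  0xbd  0x8c  0x8c  0xb2  0x09 ]

→ t0 |0b|0a|52|b2|bd|8c|09|c0|
→ t1 |b2|0a|8c|b2|c0|8c|0a|c0|
→ t2 |b2|b2|0a|bd|8c|8c|b2|09|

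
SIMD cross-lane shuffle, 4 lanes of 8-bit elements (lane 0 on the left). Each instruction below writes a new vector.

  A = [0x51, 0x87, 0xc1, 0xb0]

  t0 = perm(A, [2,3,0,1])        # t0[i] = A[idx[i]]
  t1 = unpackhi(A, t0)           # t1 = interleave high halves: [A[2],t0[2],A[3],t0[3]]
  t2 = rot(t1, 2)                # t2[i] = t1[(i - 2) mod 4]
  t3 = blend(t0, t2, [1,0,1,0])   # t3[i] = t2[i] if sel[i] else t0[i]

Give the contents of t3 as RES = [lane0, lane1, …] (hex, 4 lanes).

RES = [0xb0, 0xb0, 0xc1, 0x87]

  t0: c1 b0 51 87
  t1: c1 51 b0 87
  t2: b0 87 c1 51
  t3: b0 b0 c1 87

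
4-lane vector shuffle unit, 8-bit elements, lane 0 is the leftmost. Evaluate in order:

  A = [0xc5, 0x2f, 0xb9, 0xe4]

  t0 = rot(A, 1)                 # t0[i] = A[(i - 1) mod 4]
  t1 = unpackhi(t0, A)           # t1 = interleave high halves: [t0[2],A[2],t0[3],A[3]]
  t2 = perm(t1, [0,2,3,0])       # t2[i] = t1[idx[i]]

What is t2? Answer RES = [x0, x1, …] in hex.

  t0: e4 c5 2f b9
  t1: 2f b9 b9 e4
  t2: 2f b9 e4 2f

RES = [0x2f, 0xb9, 0xe4, 0x2f]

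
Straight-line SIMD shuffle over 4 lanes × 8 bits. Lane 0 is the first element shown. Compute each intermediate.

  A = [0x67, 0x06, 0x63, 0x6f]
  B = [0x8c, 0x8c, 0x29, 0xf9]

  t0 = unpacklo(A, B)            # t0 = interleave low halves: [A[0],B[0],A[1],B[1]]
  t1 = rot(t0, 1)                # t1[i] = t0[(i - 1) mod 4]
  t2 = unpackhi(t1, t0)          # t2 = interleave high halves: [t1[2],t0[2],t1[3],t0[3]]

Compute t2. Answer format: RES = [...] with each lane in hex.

t0 = [0x67, 0x8c, 0x06, 0x8c]
t1 = [0x8c, 0x67, 0x8c, 0x06]
t2 = [0x8c, 0x06, 0x06, 0x8c]

RES = [ 0x8c  0x06  0x06  0x8c ]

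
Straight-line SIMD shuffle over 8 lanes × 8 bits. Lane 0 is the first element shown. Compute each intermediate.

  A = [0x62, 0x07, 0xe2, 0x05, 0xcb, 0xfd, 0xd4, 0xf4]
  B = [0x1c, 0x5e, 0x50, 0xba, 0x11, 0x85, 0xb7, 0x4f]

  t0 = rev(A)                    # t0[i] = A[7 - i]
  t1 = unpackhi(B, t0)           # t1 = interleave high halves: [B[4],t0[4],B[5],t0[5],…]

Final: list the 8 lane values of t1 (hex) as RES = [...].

RES = [ 0x11  0x05  0x85  0xe2  0xb7  0x07  0x4f  0x62 ]

t0 = [0xf4, 0xd4, 0xfd, 0xcb, 0x05, 0xe2, 0x07, 0x62]
t1 = [0x11, 0x05, 0x85, 0xe2, 0xb7, 0x07, 0x4f, 0x62]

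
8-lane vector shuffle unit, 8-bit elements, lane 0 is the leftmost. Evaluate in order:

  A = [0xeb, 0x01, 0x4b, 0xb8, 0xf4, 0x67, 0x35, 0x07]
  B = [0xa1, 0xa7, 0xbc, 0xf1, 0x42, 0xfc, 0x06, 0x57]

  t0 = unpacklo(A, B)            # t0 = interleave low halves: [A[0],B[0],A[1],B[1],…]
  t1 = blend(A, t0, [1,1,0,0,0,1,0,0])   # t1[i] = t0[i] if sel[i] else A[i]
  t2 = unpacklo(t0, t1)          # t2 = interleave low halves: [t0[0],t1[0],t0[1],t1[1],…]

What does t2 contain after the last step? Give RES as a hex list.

RES = [0xeb, 0xeb, 0xa1, 0xa1, 0x01, 0x4b, 0xa7, 0xb8]

  t0: eb a1 01 a7 4b bc b8 f1
  t1: eb a1 4b b8 f4 bc 35 07
  t2: eb eb a1 a1 01 4b a7 b8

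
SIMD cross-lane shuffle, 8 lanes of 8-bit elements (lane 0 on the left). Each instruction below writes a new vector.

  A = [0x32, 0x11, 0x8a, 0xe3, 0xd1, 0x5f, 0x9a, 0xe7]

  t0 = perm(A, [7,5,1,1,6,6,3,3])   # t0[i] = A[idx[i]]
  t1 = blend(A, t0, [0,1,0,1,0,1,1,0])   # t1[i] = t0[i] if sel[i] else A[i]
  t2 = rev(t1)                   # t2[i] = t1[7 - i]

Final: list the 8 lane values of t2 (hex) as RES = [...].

  t0: e7 5f 11 11 9a 9a e3 e3
  t1: 32 5f 8a 11 d1 9a e3 e7
  t2: e7 e3 9a d1 11 8a 5f 32

RES = [0xe7, 0xe3, 0x9a, 0xd1, 0x11, 0x8a, 0x5f, 0x32]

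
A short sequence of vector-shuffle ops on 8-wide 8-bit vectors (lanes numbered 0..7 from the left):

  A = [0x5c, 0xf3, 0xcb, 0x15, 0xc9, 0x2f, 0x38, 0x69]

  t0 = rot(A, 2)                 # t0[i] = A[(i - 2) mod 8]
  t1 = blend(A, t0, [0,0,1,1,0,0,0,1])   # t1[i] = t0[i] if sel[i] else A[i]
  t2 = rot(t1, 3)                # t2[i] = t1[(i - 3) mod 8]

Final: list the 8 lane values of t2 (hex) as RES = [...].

  t0: 38 69 5c f3 cb 15 c9 2f
  t1: 5c f3 5c f3 c9 2f 38 2f
  t2: 2f 38 2f 5c f3 5c f3 c9

RES = [0x2f, 0x38, 0x2f, 0x5c, 0xf3, 0x5c, 0xf3, 0xc9]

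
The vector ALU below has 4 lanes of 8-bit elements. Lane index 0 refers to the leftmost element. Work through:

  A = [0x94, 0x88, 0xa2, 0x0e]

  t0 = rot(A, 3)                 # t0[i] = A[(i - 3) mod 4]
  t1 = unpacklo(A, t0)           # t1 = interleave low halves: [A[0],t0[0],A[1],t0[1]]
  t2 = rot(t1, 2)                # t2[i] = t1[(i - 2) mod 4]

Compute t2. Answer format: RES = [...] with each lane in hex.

  t0: 88 a2 0e 94
  t1: 94 88 88 a2
  t2: 88 a2 94 88

RES = [ 0x88  0xa2  0x94  0x88 ]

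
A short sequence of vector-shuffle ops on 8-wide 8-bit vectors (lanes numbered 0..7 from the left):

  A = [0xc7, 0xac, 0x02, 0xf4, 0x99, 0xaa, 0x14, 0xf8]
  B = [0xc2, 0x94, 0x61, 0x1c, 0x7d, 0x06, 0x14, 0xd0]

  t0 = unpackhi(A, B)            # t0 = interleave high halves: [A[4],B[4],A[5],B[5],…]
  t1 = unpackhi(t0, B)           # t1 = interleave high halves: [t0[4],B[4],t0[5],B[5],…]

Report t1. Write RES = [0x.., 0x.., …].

RES = [0x14, 0x7d, 0x14, 0x06, 0xf8, 0x14, 0xd0, 0xd0]

→ t0 |99|7d|aa|06|14|14|f8|d0|
→ t1 |14|7d|14|06|f8|14|d0|d0|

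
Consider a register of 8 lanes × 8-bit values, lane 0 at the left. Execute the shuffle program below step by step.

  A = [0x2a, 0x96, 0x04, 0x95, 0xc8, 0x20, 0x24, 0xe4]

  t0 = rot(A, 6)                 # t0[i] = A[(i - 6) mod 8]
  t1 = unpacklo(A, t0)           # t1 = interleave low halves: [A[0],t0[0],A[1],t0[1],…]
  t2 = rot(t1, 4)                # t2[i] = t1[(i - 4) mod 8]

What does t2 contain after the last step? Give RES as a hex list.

RES = [0x04, 0xc8, 0x95, 0x20, 0x2a, 0x04, 0x96, 0x95]

  t0: 04 95 c8 20 24 e4 2a 96
  t1: 2a 04 96 95 04 c8 95 20
  t2: 04 c8 95 20 2a 04 96 95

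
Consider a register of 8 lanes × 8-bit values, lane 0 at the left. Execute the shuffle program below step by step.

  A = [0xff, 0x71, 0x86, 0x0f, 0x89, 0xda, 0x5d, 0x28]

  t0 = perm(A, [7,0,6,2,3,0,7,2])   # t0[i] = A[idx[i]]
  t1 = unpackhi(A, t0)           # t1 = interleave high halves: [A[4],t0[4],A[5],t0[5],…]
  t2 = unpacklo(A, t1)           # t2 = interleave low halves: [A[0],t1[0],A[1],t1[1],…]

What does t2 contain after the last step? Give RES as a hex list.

RES = [0xff, 0x89, 0x71, 0x0f, 0x86, 0xda, 0x0f, 0xff]

→ t0 |28|ff|5d|86|0f|ff|28|86|
→ t1 |89|0f|da|ff|5d|28|28|86|
→ t2 |ff|89|71|0f|86|da|0f|ff|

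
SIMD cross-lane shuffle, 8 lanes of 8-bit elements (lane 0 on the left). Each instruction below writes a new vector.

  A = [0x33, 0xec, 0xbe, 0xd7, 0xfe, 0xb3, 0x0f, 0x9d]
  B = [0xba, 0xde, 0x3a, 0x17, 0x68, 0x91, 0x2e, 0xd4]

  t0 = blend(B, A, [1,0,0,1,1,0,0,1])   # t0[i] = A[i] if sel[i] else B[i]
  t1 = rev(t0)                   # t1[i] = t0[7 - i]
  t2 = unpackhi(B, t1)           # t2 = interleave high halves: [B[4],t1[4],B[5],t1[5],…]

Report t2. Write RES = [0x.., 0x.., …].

RES = [0x68, 0xd7, 0x91, 0x3a, 0x2e, 0xde, 0xd4, 0x33]

t0 = [0x33, 0xde, 0x3a, 0xd7, 0xfe, 0x91, 0x2e, 0x9d]
t1 = [0x9d, 0x2e, 0x91, 0xfe, 0xd7, 0x3a, 0xde, 0x33]
t2 = [0x68, 0xd7, 0x91, 0x3a, 0x2e, 0xde, 0xd4, 0x33]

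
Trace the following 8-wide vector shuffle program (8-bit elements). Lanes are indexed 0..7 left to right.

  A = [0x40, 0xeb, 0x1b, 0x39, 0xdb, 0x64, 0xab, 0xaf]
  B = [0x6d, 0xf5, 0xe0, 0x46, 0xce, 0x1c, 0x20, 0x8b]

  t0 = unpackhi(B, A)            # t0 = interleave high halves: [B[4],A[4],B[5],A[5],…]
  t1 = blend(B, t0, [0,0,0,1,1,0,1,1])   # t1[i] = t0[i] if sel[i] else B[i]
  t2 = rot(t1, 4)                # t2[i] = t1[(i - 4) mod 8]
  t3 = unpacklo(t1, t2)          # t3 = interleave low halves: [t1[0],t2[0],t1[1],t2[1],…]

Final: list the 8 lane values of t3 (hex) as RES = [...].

  t0: ce db 1c 64 20 ab 8b af
  t1: 6d f5 e0 64 20 1c 8b af
  t2: 20 1c 8b af 6d f5 e0 64
  t3: 6d 20 f5 1c e0 8b 64 af

RES = [ 0x6d  0x20  0xf5  0x1c  0xe0  0x8b  0x64  0xaf ]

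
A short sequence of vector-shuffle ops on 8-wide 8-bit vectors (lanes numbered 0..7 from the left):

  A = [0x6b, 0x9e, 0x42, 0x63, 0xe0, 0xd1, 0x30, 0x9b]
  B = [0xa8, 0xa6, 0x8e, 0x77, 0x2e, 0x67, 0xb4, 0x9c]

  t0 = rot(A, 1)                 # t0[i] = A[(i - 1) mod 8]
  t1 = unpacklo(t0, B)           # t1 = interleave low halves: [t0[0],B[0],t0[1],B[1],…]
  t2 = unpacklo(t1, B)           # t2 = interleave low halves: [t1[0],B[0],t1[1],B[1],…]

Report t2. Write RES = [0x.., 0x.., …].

t0 = [0x9b, 0x6b, 0x9e, 0x42, 0x63, 0xe0, 0xd1, 0x30]
t1 = [0x9b, 0xa8, 0x6b, 0xa6, 0x9e, 0x8e, 0x42, 0x77]
t2 = [0x9b, 0xa8, 0xa8, 0xa6, 0x6b, 0x8e, 0xa6, 0x77]

RES = [ 0x9b  0xa8  0xa8  0xa6  0x6b  0x8e  0xa6  0x77 ]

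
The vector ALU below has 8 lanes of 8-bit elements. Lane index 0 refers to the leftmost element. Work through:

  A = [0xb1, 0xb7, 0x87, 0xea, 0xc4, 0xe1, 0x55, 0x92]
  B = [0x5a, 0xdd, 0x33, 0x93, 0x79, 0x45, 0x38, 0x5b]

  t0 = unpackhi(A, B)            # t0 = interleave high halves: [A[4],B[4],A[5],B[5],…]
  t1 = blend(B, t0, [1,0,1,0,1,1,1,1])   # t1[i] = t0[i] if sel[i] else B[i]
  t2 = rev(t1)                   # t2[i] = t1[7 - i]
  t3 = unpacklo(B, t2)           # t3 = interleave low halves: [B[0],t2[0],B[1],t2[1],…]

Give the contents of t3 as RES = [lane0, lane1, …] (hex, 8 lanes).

RES = [0x5a, 0x5b, 0xdd, 0x92, 0x33, 0x38, 0x93, 0x55]

  t0: c4 79 e1 45 55 38 92 5b
  t1: c4 dd e1 93 55 38 92 5b
  t2: 5b 92 38 55 93 e1 dd c4
  t3: 5a 5b dd 92 33 38 93 55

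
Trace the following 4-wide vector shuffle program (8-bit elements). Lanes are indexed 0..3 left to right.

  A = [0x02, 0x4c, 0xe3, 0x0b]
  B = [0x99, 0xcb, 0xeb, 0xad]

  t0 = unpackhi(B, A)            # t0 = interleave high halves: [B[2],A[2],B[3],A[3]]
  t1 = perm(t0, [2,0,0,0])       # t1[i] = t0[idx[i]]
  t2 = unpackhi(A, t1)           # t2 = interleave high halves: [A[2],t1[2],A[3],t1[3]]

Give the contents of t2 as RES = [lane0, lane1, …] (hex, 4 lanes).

t0 = [0xeb, 0xe3, 0xad, 0x0b]
t1 = [0xad, 0xeb, 0xeb, 0xeb]
t2 = [0xe3, 0xeb, 0x0b, 0xeb]

RES = [ 0xe3  0xeb  0x0b  0xeb ]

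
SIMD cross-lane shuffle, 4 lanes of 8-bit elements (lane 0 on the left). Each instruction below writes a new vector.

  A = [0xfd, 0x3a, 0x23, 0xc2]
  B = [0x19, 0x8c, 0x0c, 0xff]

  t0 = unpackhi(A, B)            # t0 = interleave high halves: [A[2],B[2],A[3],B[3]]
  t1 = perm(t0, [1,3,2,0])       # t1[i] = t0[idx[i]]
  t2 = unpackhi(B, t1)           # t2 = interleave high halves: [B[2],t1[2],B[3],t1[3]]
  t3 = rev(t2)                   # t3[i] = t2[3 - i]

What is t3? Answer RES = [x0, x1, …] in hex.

RES = [0x23, 0xff, 0xc2, 0x0c]

→ t0 |23|0c|c2|ff|
→ t1 |0c|ff|c2|23|
→ t2 |0c|c2|ff|23|
→ t3 |23|ff|c2|0c|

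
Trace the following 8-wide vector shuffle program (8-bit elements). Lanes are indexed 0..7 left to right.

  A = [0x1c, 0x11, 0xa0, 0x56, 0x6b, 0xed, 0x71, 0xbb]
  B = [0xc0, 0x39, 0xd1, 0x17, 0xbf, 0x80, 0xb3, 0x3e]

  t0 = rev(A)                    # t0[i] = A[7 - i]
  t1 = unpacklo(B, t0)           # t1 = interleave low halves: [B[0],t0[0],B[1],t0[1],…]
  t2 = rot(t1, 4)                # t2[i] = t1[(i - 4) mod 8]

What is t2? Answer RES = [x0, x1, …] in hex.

RES = [0xd1, 0xed, 0x17, 0x6b, 0xc0, 0xbb, 0x39, 0x71]

  t0: bb 71 ed 6b 56 a0 11 1c
  t1: c0 bb 39 71 d1 ed 17 6b
  t2: d1 ed 17 6b c0 bb 39 71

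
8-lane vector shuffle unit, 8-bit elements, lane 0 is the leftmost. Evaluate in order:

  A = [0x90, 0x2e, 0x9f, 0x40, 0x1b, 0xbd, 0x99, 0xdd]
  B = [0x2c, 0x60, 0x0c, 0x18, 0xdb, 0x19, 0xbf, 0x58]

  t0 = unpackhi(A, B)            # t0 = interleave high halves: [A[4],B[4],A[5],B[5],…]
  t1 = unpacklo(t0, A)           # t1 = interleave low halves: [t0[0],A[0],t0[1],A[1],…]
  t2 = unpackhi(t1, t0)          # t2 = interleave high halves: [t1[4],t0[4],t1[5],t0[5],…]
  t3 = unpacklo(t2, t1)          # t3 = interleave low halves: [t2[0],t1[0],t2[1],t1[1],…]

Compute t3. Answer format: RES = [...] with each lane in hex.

  t0: 1b db bd 19 99 bf dd 58
  t1: 1b 90 db 2e bd 9f 19 40
  t2: bd 99 9f bf 19 dd 40 58
  t3: bd 1b 99 90 9f db bf 2e

RES = [0xbd, 0x1b, 0x99, 0x90, 0x9f, 0xdb, 0xbf, 0x2e]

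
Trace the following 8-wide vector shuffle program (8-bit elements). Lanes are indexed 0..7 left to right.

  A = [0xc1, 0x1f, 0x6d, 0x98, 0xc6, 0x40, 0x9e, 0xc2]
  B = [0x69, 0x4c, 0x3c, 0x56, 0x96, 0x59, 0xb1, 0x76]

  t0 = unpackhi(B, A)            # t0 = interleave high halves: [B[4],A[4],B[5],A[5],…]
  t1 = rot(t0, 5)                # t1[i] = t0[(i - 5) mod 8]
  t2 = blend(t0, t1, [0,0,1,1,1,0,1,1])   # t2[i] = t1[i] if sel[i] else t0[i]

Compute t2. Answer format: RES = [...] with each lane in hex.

RES = [0x96, 0xc6, 0x9e, 0x76, 0xc2, 0x9e, 0xc6, 0x59]

t0 = [0x96, 0xc6, 0x59, 0x40, 0xb1, 0x9e, 0x76, 0xc2]
t1 = [0x40, 0xb1, 0x9e, 0x76, 0xc2, 0x96, 0xc6, 0x59]
t2 = [0x96, 0xc6, 0x9e, 0x76, 0xc2, 0x9e, 0xc6, 0x59]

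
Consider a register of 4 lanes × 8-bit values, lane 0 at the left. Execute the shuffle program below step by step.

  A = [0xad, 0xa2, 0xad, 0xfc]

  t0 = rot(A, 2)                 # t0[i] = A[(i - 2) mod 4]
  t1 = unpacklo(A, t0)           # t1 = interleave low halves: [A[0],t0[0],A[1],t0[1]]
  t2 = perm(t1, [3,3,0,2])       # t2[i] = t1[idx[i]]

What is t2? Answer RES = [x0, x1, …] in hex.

  t0: ad fc ad a2
  t1: ad ad a2 fc
  t2: fc fc ad a2

RES = [ 0xfc  0xfc  0xad  0xa2 ]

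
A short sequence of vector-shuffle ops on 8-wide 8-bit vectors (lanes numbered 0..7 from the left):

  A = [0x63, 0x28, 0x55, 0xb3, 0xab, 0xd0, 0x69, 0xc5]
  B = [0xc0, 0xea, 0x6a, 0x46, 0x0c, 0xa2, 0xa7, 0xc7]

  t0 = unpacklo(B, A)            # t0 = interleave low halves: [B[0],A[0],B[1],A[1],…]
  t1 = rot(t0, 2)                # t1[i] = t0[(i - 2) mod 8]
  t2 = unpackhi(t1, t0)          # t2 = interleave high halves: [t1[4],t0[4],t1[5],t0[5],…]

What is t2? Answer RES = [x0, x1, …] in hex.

RES = [0xea, 0x6a, 0x28, 0x55, 0x6a, 0x46, 0x55, 0xb3]

→ t0 |c0|63|ea|28|6a|55|46|b3|
→ t1 |46|b3|c0|63|ea|28|6a|55|
→ t2 |ea|6a|28|55|6a|46|55|b3|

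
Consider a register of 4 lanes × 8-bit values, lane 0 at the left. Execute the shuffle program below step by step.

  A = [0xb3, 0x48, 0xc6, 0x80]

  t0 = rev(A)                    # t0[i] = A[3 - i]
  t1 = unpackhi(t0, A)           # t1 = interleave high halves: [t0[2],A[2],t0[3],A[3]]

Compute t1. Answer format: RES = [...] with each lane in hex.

  t0: 80 c6 48 b3
  t1: 48 c6 b3 80

RES = [ 0x48  0xc6  0xb3  0x80 ]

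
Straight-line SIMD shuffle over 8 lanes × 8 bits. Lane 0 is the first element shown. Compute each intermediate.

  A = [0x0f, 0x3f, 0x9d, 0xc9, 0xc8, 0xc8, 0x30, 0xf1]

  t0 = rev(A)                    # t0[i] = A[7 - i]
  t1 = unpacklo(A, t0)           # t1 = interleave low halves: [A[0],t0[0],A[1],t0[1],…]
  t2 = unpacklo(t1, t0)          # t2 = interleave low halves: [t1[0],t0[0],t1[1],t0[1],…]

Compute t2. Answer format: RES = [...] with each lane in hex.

→ t0 |f1|30|c8|c8|c9|9d|3f|0f|
→ t1 |0f|f1|3f|30|9d|c8|c9|c8|
→ t2 |0f|f1|f1|30|3f|c8|30|c8|

RES = [ 0x0f  0xf1  0xf1  0x30  0x3f  0xc8  0x30  0xc8 ]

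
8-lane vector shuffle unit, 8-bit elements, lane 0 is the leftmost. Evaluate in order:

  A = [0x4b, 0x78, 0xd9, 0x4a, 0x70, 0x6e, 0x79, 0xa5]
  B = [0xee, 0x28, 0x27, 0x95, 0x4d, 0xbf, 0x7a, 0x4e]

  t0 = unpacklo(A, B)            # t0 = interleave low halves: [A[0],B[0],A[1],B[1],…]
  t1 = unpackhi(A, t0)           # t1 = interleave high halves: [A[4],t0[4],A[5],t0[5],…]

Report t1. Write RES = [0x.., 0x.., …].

RES = [0x70, 0xd9, 0x6e, 0x27, 0x79, 0x4a, 0xa5, 0x95]

→ t0 |4b|ee|78|28|d9|27|4a|95|
→ t1 |70|d9|6e|27|79|4a|a5|95|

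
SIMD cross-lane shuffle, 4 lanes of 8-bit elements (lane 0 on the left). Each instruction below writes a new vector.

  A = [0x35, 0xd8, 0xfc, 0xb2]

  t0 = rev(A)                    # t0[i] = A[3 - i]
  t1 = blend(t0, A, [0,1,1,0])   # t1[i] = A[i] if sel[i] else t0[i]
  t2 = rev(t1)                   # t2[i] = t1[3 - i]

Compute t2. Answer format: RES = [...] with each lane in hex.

RES = [ 0x35  0xfc  0xd8  0xb2 ]

t0 = [0xb2, 0xfc, 0xd8, 0x35]
t1 = [0xb2, 0xd8, 0xfc, 0x35]
t2 = [0x35, 0xfc, 0xd8, 0xb2]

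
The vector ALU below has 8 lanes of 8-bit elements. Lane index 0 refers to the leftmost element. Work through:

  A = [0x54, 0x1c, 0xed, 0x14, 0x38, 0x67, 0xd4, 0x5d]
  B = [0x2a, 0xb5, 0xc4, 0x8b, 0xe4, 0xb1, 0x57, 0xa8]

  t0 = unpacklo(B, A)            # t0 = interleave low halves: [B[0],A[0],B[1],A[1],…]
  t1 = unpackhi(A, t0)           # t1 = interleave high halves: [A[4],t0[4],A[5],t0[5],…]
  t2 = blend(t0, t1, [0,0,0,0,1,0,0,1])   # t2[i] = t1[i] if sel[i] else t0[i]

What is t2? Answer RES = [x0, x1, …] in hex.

RES = [0x2a, 0x54, 0xb5, 0x1c, 0xd4, 0xed, 0x8b, 0x14]

t0 = [0x2a, 0x54, 0xb5, 0x1c, 0xc4, 0xed, 0x8b, 0x14]
t1 = [0x38, 0xc4, 0x67, 0xed, 0xd4, 0x8b, 0x5d, 0x14]
t2 = [0x2a, 0x54, 0xb5, 0x1c, 0xd4, 0xed, 0x8b, 0x14]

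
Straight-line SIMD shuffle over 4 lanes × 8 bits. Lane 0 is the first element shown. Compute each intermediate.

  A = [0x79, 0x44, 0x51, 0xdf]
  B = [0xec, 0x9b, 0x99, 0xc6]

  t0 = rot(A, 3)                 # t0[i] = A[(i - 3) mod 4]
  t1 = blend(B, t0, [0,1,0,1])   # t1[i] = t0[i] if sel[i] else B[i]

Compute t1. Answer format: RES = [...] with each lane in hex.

t0 = [0x44, 0x51, 0xdf, 0x79]
t1 = [0xec, 0x51, 0x99, 0x79]

RES = [ 0xec  0x51  0x99  0x79 ]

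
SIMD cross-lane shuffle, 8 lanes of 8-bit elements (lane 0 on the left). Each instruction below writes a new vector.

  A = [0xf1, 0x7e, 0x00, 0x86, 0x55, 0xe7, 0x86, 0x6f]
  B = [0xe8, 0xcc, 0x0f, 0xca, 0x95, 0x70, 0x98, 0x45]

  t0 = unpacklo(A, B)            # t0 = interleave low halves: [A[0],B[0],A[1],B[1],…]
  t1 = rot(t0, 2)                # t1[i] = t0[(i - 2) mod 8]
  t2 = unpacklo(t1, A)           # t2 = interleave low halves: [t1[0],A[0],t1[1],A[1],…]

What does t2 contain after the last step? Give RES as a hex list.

RES = [0x86, 0xf1, 0xca, 0x7e, 0xf1, 0x00, 0xe8, 0x86]

→ t0 |f1|e8|7e|cc|00|0f|86|ca|
→ t1 |86|ca|f1|e8|7e|cc|00|0f|
→ t2 |86|f1|ca|7e|f1|00|e8|86|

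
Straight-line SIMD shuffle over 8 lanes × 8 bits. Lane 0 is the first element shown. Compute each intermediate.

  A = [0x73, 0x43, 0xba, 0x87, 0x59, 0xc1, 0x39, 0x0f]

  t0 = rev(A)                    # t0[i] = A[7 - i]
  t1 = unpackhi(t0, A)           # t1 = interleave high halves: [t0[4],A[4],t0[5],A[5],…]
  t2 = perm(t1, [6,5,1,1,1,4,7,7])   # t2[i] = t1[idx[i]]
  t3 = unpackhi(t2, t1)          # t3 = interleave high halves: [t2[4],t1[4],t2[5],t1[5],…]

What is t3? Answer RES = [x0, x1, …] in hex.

t0 = [0x0f, 0x39, 0xc1, 0x59, 0x87, 0xba, 0x43, 0x73]
t1 = [0x87, 0x59, 0xba, 0xc1, 0x43, 0x39, 0x73, 0x0f]
t2 = [0x73, 0x39, 0x59, 0x59, 0x59, 0x43, 0x0f, 0x0f]
t3 = [0x59, 0x43, 0x43, 0x39, 0x0f, 0x73, 0x0f, 0x0f]

RES = [ 0x59  0x43  0x43  0x39  0x0f  0x73  0x0f  0x0f ]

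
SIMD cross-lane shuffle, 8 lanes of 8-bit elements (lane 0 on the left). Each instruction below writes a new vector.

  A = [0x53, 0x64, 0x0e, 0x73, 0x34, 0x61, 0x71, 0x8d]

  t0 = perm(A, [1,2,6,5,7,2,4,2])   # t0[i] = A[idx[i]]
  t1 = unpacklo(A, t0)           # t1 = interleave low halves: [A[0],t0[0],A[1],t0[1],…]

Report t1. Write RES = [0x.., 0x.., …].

RES = [0x53, 0x64, 0x64, 0x0e, 0x0e, 0x71, 0x73, 0x61]

  t0: 64 0e 71 61 8d 0e 34 0e
  t1: 53 64 64 0e 0e 71 73 61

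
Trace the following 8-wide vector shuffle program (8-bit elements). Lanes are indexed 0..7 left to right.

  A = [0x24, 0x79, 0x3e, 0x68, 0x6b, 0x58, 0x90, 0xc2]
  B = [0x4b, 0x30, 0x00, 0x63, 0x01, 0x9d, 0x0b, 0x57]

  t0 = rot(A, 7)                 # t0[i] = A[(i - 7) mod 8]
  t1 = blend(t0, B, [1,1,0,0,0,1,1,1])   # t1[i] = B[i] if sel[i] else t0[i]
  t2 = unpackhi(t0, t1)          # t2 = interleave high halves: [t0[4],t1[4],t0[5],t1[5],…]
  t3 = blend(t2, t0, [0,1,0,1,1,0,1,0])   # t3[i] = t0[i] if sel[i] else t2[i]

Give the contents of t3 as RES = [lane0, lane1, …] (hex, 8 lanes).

RES = [ 0x58  0x3e  0x90  0x6b  0x58  0x0b  0xc2  0x57 ]

→ t0 |79|3e|68|6b|58|90|c2|24|
→ t1 |4b|30|68|6b|58|9d|0b|57|
→ t2 |58|58|90|9d|c2|0b|24|57|
→ t3 |58|3e|90|6b|58|0b|c2|57|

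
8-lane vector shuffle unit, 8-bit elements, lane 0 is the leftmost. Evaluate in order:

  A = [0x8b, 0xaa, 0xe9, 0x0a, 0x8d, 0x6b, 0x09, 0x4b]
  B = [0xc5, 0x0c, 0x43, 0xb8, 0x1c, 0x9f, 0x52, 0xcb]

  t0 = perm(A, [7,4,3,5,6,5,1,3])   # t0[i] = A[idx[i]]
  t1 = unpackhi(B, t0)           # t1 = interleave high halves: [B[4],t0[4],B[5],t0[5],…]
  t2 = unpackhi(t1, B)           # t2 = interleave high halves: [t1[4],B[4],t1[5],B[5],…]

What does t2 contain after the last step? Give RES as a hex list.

→ t0 |4b|8d|0a|6b|09|6b|aa|0a|
→ t1 |1c|09|9f|6b|52|aa|cb|0a|
→ t2 |52|1c|aa|9f|cb|52|0a|cb|

RES = [0x52, 0x1c, 0xaa, 0x9f, 0xcb, 0x52, 0x0a, 0xcb]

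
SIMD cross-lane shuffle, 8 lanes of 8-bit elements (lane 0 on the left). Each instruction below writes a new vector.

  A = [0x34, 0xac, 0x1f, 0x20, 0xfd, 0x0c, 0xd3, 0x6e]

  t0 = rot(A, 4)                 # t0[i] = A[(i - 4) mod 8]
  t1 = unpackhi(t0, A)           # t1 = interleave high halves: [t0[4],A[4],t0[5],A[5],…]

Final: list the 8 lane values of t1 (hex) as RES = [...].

→ t0 |fd|0c|d3|6e|34|ac|1f|20|
→ t1 |34|fd|ac|0c|1f|d3|20|6e|

RES = [ 0x34  0xfd  0xac  0x0c  0x1f  0xd3  0x20  0x6e ]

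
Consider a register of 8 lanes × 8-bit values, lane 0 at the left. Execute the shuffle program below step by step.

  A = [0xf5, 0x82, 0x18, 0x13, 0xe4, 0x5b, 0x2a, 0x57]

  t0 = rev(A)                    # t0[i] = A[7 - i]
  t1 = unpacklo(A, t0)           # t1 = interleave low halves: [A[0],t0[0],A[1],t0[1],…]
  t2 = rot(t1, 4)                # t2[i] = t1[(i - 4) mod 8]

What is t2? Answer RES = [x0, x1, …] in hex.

RES = [0x18, 0x5b, 0x13, 0xe4, 0xf5, 0x57, 0x82, 0x2a]

  t0: 57 2a 5b e4 13 18 82 f5
  t1: f5 57 82 2a 18 5b 13 e4
  t2: 18 5b 13 e4 f5 57 82 2a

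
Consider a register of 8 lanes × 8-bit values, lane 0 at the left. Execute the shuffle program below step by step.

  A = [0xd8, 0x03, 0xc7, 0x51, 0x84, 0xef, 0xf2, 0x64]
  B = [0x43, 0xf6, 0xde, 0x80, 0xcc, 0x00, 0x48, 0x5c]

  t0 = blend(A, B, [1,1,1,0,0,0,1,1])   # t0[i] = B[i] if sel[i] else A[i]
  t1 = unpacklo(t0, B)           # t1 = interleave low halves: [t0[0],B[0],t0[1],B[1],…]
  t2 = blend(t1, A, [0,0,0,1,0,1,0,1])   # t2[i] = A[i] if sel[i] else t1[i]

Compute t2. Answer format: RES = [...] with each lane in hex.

t0 = [0x43, 0xf6, 0xde, 0x51, 0x84, 0xef, 0x48, 0x5c]
t1 = [0x43, 0x43, 0xf6, 0xf6, 0xde, 0xde, 0x51, 0x80]
t2 = [0x43, 0x43, 0xf6, 0x51, 0xde, 0xef, 0x51, 0x64]

RES = [0x43, 0x43, 0xf6, 0x51, 0xde, 0xef, 0x51, 0x64]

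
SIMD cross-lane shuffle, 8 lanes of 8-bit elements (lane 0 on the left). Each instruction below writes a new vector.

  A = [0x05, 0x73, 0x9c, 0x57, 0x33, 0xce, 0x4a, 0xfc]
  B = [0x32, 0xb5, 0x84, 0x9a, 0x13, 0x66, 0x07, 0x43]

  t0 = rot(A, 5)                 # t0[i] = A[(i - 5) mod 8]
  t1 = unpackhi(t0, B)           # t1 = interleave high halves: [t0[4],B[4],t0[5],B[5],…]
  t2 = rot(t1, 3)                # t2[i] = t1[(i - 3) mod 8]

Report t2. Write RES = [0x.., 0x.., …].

→ t0 |57|33|ce|4a|fc|05|73|9c|
→ t1 |fc|13|05|66|73|07|9c|43|
→ t2 |07|9c|43|fc|13|05|66|73|

RES = [ 0x07  0x9c  0x43  0xfc  0x13  0x05  0x66  0x73 ]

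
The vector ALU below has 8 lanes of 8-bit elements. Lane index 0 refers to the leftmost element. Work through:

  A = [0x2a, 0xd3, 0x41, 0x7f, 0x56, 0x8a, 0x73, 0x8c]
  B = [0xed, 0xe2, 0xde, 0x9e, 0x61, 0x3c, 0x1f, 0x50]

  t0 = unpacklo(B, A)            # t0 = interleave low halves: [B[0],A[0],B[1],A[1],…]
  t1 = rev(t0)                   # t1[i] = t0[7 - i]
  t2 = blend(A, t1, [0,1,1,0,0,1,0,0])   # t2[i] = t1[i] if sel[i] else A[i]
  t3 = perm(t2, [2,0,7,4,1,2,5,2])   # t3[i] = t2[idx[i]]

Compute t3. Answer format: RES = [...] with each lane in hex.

RES = [ 0x41  0x2a  0x8c  0x56  0x9e  0x41  0xe2  0x41 ]

→ t0 |ed|2a|e2|d3|de|41|9e|7f|
→ t1 |7f|9e|41|de|d3|e2|2a|ed|
→ t2 |2a|9e|41|7f|56|e2|73|8c|
→ t3 |41|2a|8c|56|9e|41|e2|41|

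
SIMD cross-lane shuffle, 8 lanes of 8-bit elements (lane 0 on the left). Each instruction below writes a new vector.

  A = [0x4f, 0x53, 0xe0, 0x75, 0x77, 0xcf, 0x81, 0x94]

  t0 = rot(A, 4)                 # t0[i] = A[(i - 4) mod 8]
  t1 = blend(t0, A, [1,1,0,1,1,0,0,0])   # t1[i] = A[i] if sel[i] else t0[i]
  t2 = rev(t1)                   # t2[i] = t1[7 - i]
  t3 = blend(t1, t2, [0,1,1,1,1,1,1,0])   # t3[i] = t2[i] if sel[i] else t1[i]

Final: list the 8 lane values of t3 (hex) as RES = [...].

RES = [ 0x4f  0xe0  0x53  0x77  0x75  0x81  0x53  0x75 ]

  t0: 77 cf 81 94 4f 53 e0 75
  t1: 4f 53 81 75 77 53 e0 75
  t2: 75 e0 53 77 75 81 53 4f
  t3: 4f e0 53 77 75 81 53 75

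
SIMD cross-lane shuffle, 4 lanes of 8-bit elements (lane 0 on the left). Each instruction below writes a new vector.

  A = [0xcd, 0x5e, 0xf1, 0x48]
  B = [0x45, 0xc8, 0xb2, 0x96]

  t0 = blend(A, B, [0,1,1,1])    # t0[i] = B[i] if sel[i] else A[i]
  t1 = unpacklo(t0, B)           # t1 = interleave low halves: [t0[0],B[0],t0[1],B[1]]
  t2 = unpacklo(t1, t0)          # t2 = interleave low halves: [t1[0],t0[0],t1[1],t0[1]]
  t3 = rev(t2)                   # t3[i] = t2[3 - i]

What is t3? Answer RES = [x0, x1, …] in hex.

  t0: cd c8 b2 96
  t1: cd 45 c8 c8
  t2: cd cd 45 c8
  t3: c8 45 cd cd

RES = [0xc8, 0x45, 0xcd, 0xcd]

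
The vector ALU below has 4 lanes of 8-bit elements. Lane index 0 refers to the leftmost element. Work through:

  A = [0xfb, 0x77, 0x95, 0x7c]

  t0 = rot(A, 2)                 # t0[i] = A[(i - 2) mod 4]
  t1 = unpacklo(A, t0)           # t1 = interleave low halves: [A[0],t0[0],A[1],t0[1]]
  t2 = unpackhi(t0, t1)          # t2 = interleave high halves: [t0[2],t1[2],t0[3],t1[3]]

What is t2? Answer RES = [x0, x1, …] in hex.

  t0: 95 7c fb 77
  t1: fb 95 77 7c
  t2: fb 77 77 7c

RES = [ 0xfb  0x77  0x77  0x7c ]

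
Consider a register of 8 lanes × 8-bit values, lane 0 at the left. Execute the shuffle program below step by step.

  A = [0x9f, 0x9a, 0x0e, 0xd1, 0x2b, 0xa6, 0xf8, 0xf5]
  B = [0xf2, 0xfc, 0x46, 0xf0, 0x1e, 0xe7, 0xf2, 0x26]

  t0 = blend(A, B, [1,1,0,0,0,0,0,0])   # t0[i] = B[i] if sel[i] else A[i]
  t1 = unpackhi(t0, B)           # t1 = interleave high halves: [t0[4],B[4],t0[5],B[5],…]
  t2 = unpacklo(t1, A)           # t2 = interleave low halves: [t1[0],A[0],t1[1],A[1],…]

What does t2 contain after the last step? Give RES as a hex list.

RES = [ 0x2b  0x9f  0x1e  0x9a  0xa6  0x0e  0xe7  0xd1 ]

t0 = [0xf2, 0xfc, 0x0e, 0xd1, 0x2b, 0xa6, 0xf8, 0xf5]
t1 = [0x2b, 0x1e, 0xa6, 0xe7, 0xf8, 0xf2, 0xf5, 0x26]
t2 = [0x2b, 0x9f, 0x1e, 0x9a, 0xa6, 0x0e, 0xe7, 0xd1]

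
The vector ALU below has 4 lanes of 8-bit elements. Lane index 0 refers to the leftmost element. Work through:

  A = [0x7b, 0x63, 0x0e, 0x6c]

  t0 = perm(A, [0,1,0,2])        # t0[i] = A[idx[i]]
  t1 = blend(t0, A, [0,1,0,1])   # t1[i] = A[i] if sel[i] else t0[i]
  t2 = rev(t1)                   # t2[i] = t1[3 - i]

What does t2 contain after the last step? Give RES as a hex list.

RES = [ 0x6c  0x7b  0x63  0x7b ]

t0 = [0x7b, 0x63, 0x7b, 0x0e]
t1 = [0x7b, 0x63, 0x7b, 0x6c]
t2 = [0x6c, 0x7b, 0x63, 0x7b]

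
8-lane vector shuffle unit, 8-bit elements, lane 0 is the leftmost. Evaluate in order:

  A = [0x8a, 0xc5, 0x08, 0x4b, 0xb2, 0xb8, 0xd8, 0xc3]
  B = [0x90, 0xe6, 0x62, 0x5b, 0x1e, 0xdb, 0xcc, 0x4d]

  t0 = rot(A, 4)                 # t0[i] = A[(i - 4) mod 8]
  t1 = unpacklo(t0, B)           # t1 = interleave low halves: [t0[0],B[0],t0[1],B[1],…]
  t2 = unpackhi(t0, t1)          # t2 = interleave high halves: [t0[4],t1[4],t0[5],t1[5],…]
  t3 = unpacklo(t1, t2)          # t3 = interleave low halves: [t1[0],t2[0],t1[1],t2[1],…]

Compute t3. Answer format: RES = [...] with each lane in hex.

  t0: b2 b8 d8 c3 8a c5 08 4b
  t1: b2 90 b8 e6 d8 62 c3 5b
  t2: 8a d8 c5 62 08 c3 4b 5b
  t3: b2 8a 90 d8 b8 c5 e6 62

RES = [0xb2, 0x8a, 0x90, 0xd8, 0xb8, 0xc5, 0xe6, 0x62]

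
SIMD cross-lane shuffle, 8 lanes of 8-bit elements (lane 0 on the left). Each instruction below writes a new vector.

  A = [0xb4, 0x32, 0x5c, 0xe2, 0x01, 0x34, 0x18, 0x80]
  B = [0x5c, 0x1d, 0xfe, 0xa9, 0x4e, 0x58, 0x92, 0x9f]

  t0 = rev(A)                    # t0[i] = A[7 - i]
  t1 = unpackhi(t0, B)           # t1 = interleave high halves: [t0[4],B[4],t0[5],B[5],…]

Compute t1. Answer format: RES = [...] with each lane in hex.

RES = [0xe2, 0x4e, 0x5c, 0x58, 0x32, 0x92, 0xb4, 0x9f]

→ t0 |80|18|34|01|e2|5c|32|b4|
→ t1 |e2|4e|5c|58|32|92|b4|9f|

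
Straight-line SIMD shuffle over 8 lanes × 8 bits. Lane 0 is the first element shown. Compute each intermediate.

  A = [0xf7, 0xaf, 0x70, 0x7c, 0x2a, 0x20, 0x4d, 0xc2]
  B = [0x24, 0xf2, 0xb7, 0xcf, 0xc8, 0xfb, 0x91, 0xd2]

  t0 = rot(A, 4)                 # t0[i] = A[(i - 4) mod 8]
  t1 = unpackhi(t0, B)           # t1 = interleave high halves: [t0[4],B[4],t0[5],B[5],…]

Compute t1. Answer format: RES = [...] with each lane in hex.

t0 = [0x2a, 0x20, 0x4d, 0xc2, 0xf7, 0xaf, 0x70, 0x7c]
t1 = [0xf7, 0xc8, 0xaf, 0xfb, 0x70, 0x91, 0x7c, 0xd2]

RES = [ 0xf7  0xc8  0xaf  0xfb  0x70  0x91  0x7c  0xd2 ]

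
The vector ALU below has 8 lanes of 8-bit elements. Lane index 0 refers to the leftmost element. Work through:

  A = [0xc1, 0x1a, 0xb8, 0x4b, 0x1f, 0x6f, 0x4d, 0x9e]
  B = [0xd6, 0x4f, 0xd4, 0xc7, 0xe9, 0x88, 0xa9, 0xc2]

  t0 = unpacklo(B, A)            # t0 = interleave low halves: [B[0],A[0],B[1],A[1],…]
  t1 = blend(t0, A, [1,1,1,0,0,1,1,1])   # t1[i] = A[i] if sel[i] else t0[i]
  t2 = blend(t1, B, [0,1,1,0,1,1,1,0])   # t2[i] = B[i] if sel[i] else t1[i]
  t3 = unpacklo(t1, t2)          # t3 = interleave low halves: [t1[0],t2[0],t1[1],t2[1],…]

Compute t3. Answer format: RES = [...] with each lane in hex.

→ t0 |d6|c1|4f|1a|d4|b8|c7|4b|
→ t1 |c1|1a|b8|1a|d4|6f|4d|9e|
→ t2 |c1|4f|d4|1a|e9|88|a9|9e|
→ t3 |c1|c1|1a|4f|b8|d4|1a|1a|

RES = [ 0xc1  0xc1  0x1a  0x4f  0xb8  0xd4  0x1a  0x1a ]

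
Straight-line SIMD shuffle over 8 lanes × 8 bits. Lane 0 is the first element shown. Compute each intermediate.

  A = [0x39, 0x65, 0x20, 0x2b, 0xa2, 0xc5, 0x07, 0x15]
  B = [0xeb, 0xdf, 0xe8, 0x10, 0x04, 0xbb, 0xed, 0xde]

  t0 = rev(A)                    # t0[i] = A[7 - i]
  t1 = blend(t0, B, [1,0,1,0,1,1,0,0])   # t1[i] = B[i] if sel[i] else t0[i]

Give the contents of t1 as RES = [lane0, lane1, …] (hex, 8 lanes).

RES = [0xeb, 0x07, 0xe8, 0xa2, 0x04, 0xbb, 0x65, 0x39]

  t0: 15 07 c5 a2 2b 20 65 39
  t1: eb 07 e8 a2 04 bb 65 39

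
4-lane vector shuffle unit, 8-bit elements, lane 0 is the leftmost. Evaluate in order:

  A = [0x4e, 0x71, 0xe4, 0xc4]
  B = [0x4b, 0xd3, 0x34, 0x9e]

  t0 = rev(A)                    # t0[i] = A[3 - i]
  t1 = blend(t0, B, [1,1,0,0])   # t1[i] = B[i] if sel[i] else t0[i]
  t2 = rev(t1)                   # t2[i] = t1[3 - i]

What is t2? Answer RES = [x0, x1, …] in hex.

RES = [0x4e, 0x71, 0xd3, 0x4b]

t0 = [0xc4, 0xe4, 0x71, 0x4e]
t1 = [0x4b, 0xd3, 0x71, 0x4e]
t2 = [0x4e, 0x71, 0xd3, 0x4b]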